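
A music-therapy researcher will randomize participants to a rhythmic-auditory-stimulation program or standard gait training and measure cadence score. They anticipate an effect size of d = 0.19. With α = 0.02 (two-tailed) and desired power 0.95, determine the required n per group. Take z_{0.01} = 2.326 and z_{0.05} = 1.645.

n = 874 per group

For two independent groups with equal n: n = 2·((z_{α/2} + z_β) / d)².
z_{α/2} + z_β = 2.326 + 1.645 = 3.971.
n = 2 × (3.971 / 0.19)² = 2 × 20.900² = 2 × 436.81 = 873.6.
Round up to the next whole participant.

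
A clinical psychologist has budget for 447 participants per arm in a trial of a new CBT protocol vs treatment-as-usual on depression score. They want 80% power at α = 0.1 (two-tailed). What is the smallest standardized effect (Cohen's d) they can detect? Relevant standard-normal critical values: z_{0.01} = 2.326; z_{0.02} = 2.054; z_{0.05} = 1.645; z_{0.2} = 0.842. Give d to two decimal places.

d_min ≈ 0.17

For two independent groups of n = 447 each: d_min = (z_{α/2} + z_β)·√(2/n).
z-sum = 1.645 + 0.842 = 2.487.
d_min = 2.487 × √(2/447) = 2.487 × 0.0669 = 0.166.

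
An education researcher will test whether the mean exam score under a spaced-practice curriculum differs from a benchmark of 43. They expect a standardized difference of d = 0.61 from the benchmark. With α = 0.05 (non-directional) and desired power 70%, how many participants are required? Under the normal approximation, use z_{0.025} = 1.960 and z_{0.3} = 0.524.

n = 17

For a one-sample test: n = ((z_{α/2} + z_β) / d)².
z_{α/2} + z_β = 1.960 + 0.524 = 2.484.
n = (2.484 / 0.61)² = 4.072² = 16.58.
Round up.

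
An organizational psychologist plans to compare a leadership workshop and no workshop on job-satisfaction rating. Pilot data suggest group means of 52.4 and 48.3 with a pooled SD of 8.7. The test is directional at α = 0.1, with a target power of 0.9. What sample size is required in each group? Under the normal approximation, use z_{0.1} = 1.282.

Cohen's d = |M₁ − M₂| / SD_pooled = |52.4 − 48.3| / 8.7 = 4.1 / 8.7 = 0.471.
For two independent groups with equal n: n = 2·((z_{α} + z_β) / d)².
z_{α} + z_β = 1.282 + 1.282 = 2.564.
n = 2 × (2.564 / 0.471)² = 2 × 5.444² = 2 × 29.63 = 59.3.
Round up to the next whole participant.

n = 60 per group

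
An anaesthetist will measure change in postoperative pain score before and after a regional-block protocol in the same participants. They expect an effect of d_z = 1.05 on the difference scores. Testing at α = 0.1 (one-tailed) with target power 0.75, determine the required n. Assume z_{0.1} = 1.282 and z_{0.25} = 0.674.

n = 4 pairs

For a paired (one-sample on differences) test: n = ((z_{α} + z_β) / d)².
z_{α} + z_β = 1.282 + 0.674 = 1.956.
n = (1.956 / 1.05)² = 1.863² = 3.47.
Round up.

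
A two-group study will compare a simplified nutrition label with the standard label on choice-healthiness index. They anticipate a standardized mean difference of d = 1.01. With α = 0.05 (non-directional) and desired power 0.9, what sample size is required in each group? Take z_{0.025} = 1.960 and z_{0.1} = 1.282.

For two independent groups with equal n: n = 2·((z_{α/2} + z_β) / d)².
z_{α/2} + z_β = 1.960 + 1.282 = 3.242.
n = 2 × (3.242 / 1.01)² = 2 × 3.210² = 2 × 10.30 = 20.6.
Round up to the next whole participant.

n = 21 per group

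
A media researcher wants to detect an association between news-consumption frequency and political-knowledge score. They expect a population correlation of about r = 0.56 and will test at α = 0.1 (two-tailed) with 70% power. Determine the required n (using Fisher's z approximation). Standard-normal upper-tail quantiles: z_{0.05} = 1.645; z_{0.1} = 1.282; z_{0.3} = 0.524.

Fisher's z: C = ½·ln((1+r)/(1−r)) = ½·ln(3.5455) = 0.6328.
n = ((z_{α/2} + z_β)/C)² + 3.
(1.645 + 0.524) / 0.6328 = 2.169 / 0.6328 = 3.428.
n = 3.428² + 3 = 11.75 + 3 = 14.7.
Round up.

n = 15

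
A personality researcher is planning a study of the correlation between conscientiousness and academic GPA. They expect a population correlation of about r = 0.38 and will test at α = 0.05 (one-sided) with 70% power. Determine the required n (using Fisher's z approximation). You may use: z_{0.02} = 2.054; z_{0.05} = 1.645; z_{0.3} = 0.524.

n = 33

Fisher's z: C = ½·ln((1+r)/(1−r)) = ½·ln(2.2258) = 0.4001.
n = ((z_{α} + z_β)/C)² + 3.
(1.645 + 0.524) / 0.4001 = 2.169 / 0.4001 = 5.421.
n = 5.421² + 3 = 29.39 + 3 = 32.4.
Round up.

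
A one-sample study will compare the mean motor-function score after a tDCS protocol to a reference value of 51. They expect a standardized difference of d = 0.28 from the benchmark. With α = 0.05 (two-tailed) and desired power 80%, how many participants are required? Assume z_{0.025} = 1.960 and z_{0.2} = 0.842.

n = 101

For a one-sample test: n = ((z_{α/2} + z_β) / d)².
z_{α/2} + z_β = 1.960 + 0.842 = 2.802.
n = (2.802 / 0.28)² = 10.007² = 100.14.
Round up.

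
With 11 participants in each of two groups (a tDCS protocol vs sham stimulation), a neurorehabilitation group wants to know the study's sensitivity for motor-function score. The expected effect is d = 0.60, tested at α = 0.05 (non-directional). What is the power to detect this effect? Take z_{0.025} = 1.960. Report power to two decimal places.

For two equal groups, power = Φ(d·√(n/2) − z_{α/2}).
d·√(n/2) = 0.60 × √(11/2) = 0.60 × 2.345 = 1.407.
z_β = 1.407 − 1.960 = -0.553.
Power = Φ(-0.553) = 0.290.

power ≈ 0.29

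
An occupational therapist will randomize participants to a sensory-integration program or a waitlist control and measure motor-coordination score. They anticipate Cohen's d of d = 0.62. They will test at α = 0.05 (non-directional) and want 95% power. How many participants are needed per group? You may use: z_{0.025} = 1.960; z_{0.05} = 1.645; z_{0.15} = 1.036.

For two independent groups with equal n: n = 2·((z_{α/2} + z_β) / d)².
z_{α/2} + z_β = 1.960 + 1.645 = 3.605.
n = 2 × (3.605 / 0.62)² = 2 × 5.815² = 2 × 33.81 = 67.6.
Round up to the next whole participant.

n = 68 per group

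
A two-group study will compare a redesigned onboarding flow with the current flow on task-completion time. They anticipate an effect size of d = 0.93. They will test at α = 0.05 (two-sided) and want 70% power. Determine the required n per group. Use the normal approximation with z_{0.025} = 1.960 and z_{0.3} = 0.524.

For two independent groups with equal n: n = 2·((z_{α/2} + z_β) / d)².
z_{α/2} + z_β = 1.960 + 0.524 = 2.484.
n = 2 × (2.484 / 0.93)² = 2 × 2.671² = 2 × 7.13 = 14.3.
Round up to the next whole participant.

n = 15 per group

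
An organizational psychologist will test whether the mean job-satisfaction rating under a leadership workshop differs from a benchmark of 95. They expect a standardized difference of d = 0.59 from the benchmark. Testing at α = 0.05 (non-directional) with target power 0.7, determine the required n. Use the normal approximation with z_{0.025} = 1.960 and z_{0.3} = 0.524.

For a one-sample test: n = ((z_{α/2} + z_β) / d)².
z_{α/2} + z_β = 1.960 + 0.524 = 2.484.
n = (2.484 / 0.59)² = 4.210² = 17.73.
Round up.

n = 18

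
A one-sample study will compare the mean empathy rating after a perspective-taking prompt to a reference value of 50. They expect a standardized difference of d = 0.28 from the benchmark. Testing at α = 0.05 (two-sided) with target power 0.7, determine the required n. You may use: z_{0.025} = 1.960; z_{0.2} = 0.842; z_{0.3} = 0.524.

n = 79

For a one-sample test: n = ((z_{α/2} + z_β) / d)².
z_{α/2} + z_β = 1.960 + 0.524 = 2.484.
n = (2.484 / 0.28)² = 8.871² = 78.70.
Round up.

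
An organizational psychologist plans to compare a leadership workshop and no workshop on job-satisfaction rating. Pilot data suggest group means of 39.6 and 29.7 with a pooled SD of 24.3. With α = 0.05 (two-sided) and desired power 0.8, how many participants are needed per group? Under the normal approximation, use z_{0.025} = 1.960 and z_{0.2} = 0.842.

n = 95 per group

Cohen's d = |M₁ − M₂| / SD_pooled = |39.6 − 29.7| / 24.3 = 9.9 / 24.3 = 0.407.
For two independent groups with equal n: n = 2·((z_{α/2} + z_β) / d)².
z_{α/2} + z_β = 1.960 + 0.842 = 2.802.
n = 2 × (2.802 / 0.407)² = 2 × 6.885² = 2 × 47.40 = 94.8.
Round up to the next whole participant.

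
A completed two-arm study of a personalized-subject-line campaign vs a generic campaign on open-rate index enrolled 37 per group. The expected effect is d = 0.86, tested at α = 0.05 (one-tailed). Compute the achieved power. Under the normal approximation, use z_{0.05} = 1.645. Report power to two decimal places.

power ≈ 0.98

For two equal groups, power = Φ(d·√(n/2) − z_{α}).
d·√(n/2) = 0.86 × √(37/2) = 0.86 × 4.301 = 3.699.
z_β = 3.699 − 1.645 = 2.054.
Power = Φ(2.054) = 0.980.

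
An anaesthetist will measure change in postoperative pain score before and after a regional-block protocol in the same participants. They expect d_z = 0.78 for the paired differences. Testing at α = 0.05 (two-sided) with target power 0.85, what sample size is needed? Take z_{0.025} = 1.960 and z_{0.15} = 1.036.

n = 15 pairs

For a paired (one-sample on differences) test: n = ((z_{α/2} + z_β) / d)².
z_{α/2} + z_β = 1.960 + 1.036 = 2.996.
n = (2.996 / 0.78)² = 3.841² = 14.75.
Round up.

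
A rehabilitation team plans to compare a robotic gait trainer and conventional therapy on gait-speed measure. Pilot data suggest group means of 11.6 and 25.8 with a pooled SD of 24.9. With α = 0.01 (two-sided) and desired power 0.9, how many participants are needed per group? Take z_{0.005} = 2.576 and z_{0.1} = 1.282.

Cohen's d = |M₁ − M₂| / SD_pooled = |11.6 − 25.8| / 24.9 = 14.2 / 24.9 = 0.570.
For two independent groups with equal n: n = 2·((z_{α/2} + z_β) / d)².
z_{α/2} + z_β = 2.576 + 1.282 = 3.858.
n = 2 × (3.858 / 0.570)² = 2 × 6.768² = 2 × 45.81 = 91.6.
Round up to the next whole participant.

n = 92 per group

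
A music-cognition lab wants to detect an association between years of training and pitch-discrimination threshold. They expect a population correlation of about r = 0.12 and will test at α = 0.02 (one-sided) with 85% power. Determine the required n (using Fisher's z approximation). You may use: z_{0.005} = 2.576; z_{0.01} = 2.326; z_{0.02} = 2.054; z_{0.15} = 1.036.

Fisher's z: C = ½·ln((1+r)/(1−r)) = ½·ln(1.2727) = 0.1206.
n = ((z_{α} + z_β)/C)² + 3.
(2.054 + 1.036) / 0.1206 = 3.090 / 0.1206 = 25.622.
n = 25.622² + 3 = 656.48 + 3 = 659.5.
Round up.

n = 660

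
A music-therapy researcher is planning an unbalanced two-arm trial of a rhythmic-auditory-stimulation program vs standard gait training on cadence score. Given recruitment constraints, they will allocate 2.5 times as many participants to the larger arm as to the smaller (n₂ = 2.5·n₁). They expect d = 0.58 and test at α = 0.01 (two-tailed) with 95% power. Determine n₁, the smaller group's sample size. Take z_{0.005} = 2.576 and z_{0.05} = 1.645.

With allocation ratio k = n₂/n₁ = 2.5, Var(x̄₁−x̄₂) = σ²(1/n₁ + 1/(k·n₁)) = σ²·(k+1)/(k·n₁).
So n₁ = (1 + 1/k)·((z_{α/2} + z_β)/d)² = 1.400 × (4.221/0.58)².
n₁ = 1.400 × 52.96 = 74.1.
Round up: n₁ = 75, giving n₂ = ⌈2.5 × 75⌉ = ⌈187.5⌉ = 188.

n₁ = 75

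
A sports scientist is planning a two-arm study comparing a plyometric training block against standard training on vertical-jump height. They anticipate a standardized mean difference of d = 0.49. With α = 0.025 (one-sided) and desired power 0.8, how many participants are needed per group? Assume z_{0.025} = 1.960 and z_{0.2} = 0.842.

For two independent groups with equal n: n = 2·((z_{α} + z_β) / d)².
z_{α} + z_β = 1.960 + 0.842 = 2.802.
n = 2 × (2.802 / 0.49)² = 2 × 5.718² = 2 × 32.70 = 65.4.
Round up to the next whole participant.

n = 66 per group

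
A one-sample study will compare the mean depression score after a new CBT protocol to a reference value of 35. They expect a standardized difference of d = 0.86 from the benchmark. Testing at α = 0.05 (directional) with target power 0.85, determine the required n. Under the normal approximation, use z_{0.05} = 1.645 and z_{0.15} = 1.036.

For a one-sample test: n = ((z_{α} + z_β) / d)².
z_{α} + z_β = 1.645 + 1.036 = 2.681.
n = (2.681 / 0.86)² = 3.117² = 9.72.
Round up.

n = 10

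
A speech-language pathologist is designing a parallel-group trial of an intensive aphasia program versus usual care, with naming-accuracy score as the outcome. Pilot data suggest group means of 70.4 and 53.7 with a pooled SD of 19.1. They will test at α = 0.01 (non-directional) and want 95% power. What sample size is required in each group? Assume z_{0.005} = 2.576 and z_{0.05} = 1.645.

Cohen's d = |M₁ − M₂| / SD_pooled = |70.4 − 53.7| / 19.1 = 16.7 / 19.1 = 0.874.
For two independent groups with equal n: n = 2·((z_{α/2} + z_β) / d)².
z_{α/2} + z_β = 2.576 + 1.645 = 4.221.
n = 2 × (4.221 / 0.874)² = 2 × 4.830² = 2 × 23.32 = 46.6.
Round up to the next whole participant.

n = 47 per group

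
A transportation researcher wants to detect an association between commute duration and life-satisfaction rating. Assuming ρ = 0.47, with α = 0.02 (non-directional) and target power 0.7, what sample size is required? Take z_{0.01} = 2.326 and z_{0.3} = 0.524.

Fisher's z: C = ½·ln((1+r)/(1−r)) = ½·ln(2.7736) = 0.5101.
n = ((z_{α/2} + z_β)/C)² + 3.
(2.326 + 0.524) / 0.5101 = 2.850 / 0.5101 = 5.587.
n = 5.587² + 3 = 31.22 + 3 = 34.2.
Round up.

n = 35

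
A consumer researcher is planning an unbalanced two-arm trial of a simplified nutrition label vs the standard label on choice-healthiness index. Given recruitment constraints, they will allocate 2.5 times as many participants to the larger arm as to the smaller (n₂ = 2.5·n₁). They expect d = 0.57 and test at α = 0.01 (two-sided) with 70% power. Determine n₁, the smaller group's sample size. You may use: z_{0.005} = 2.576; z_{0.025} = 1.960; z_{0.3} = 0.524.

With allocation ratio k = n₂/n₁ = 2.5, Var(x̄₁−x̄₂) = σ²(1/n₁ + 1/(k·n₁)) = σ²·(k+1)/(k·n₁).
So n₁ = (1 + 1/k)·((z_{α/2} + z_β)/d)² = 1.400 × (3.100/0.57)².
n₁ = 1.400 × 29.58 = 41.4.
Round up: n₁ = 42, giving n₂ = 2.5 × 42 = 105.

n₁ = 42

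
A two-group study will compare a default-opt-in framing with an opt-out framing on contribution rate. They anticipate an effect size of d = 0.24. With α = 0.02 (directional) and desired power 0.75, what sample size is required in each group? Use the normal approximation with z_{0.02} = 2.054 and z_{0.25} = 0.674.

For two independent groups with equal n: n = 2·((z_{α} + z_β) / d)².
z_{α} + z_β = 2.054 + 0.674 = 2.728.
n = 2 × (2.728 / 0.24)² = 2 × 11.367² = 2 × 129.20 = 258.4.
Round up to the next whole participant.

n = 259 per group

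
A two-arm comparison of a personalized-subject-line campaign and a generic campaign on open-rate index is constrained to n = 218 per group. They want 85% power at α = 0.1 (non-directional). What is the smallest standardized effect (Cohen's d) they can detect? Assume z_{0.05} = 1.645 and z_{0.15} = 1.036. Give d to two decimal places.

d_min ≈ 0.26

For two independent groups of n = 218 each: d_min = (z_{α/2} + z_β)·√(2/n).
z-sum = 1.645 + 1.036 = 2.681.
d_min = 2.681 × √(2/218) = 2.681 × 0.0958 = 0.257.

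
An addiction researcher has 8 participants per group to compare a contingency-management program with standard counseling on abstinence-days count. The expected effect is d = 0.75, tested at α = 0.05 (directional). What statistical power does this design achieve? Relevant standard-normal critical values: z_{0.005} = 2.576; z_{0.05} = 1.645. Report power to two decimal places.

power ≈ 0.44

For two equal groups, power = Φ(d·√(n/2) − z_{α}).
d·√(n/2) = 0.75 × √(8/2) = 0.75 × 2.000 = 1.500.
z_β = 1.500 − 1.645 = -0.145.
Power = Φ(-0.145) = 0.442.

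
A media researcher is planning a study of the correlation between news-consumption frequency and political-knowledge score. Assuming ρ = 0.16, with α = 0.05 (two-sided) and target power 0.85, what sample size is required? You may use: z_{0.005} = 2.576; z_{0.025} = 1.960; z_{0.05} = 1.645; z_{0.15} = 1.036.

Fisher's z: C = ½·ln((1+r)/(1−r)) = ½·ln(1.3810) = 0.1614.
n = ((z_{α/2} + z_β)/C)² + 3.
(1.960 + 1.036) / 0.1614 = 2.996 / 0.1614 = 18.563.
n = 18.563² + 3 = 344.57 + 3 = 347.6.
Round up.

n = 348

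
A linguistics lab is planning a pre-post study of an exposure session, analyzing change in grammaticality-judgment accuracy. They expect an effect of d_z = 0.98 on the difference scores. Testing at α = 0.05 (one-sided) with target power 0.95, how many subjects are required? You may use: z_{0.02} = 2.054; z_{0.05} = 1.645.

n = 12 pairs

For a paired (one-sample on differences) test: n = ((z_{α} + z_β) / d)².
z_{α} + z_β = 1.645 + 1.645 = 3.290.
n = (3.290 / 0.98)² = 3.357² = 11.27.
Round up.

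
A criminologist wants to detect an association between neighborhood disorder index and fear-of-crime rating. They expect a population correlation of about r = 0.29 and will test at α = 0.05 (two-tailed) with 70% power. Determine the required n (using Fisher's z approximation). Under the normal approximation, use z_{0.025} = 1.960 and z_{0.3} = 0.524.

Fisher's z: C = ½·ln((1+r)/(1−r)) = ½·ln(1.8169) = 0.2986.
n = ((z_{α/2} + z_β)/C)² + 3.
(1.960 + 0.524) / 0.2986 = 2.484 / 0.2986 = 8.319.
n = 8.319² + 3 = 69.20 + 3 = 72.2.
Round up.

n = 73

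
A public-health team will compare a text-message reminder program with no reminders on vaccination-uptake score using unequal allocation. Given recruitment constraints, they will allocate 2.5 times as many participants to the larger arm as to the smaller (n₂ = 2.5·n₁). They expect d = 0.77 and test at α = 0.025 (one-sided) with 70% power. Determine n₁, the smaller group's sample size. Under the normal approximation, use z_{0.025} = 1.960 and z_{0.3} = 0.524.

n₁ = 15

With allocation ratio k = n₂/n₁ = 2.5, Var(x̄₁−x̄₂) = σ²(1/n₁ + 1/(k·n₁)) = σ²·(k+1)/(k·n₁).
So n₁ = (1 + 1/k)·((z_{α} + z_β)/d)² = 1.400 × (2.484/0.77)².
n₁ = 1.400 × 10.41 = 14.6.
Round up: n₁ = 15, giving n₂ = ⌈2.5 × 15⌉ = ⌈37.5⌉ = 38.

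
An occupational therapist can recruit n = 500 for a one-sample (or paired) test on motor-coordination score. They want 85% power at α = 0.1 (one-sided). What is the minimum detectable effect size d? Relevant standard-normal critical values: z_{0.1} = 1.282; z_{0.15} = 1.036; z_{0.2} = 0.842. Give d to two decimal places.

d_min ≈ 0.10

For a single sample (or paired design) of n = 500: d_min = (z_{α} + z_β)/√n.
z-sum = 1.282 + 1.036 = 2.318.
d_min = 2.318 / √500 = 2.318 / 22.361 = 0.104.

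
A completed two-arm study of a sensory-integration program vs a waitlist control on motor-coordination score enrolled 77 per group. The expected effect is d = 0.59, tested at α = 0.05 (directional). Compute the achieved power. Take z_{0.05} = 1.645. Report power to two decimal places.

power ≈ 0.98

For two equal groups, power = Φ(d·√(n/2) − z_{α}).
d·√(n/2) = 0.59 × √(77/2) = 0.59 × 6.205 = 3.661.
z_β = 3.661 − 1.645 = 2.016.
Power = Φ(2.016) = 0.978.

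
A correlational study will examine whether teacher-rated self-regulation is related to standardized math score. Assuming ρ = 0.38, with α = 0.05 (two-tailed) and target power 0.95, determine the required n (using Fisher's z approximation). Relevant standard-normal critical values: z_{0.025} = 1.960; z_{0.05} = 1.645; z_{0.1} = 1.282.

Fisher's z: C = ½·ln((1+r)/(1−r)) = ½·ln(2.2258) = 0.4001.
n = ((z_{α/2} + z_β)/C)² + 3.
(1.960 + 1.645) / 0.4001 = 3.605 / 0.4001 = 9.010.
n = 9.010² + 3 = 81.18 + 3 = 84.2.
Round up.

n = 85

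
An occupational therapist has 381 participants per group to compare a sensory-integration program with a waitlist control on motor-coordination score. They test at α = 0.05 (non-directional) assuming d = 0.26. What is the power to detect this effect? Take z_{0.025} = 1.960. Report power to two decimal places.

power ≈ 0.95

For two equal groups, power = Φ(d·√(n/2) − z_{α/2}).
d·√(n/2) = 0.26 × √(381/2) = 0.26 × 13.802 = 3.589.
z_β = 3.589 − 1.960 = 1.629.
Power = Φ(1.629) = 0.948.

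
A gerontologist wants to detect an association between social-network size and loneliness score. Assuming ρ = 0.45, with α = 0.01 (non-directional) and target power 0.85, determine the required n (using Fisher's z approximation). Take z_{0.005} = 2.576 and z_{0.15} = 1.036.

Fisher's z: C = ½·ln((1+r)/(1−r)) = ½·ln(2.6364) = 0.4847.
n = ((z_{α/2} + z_β)/C)² + 3.
(2.576 + 1.036) / 0.4847 = 3.612 / 0.4847 = 7.452.
n = 7.452² + 3 = 55.53 + 3 = 58.5.
Round up.

n = 59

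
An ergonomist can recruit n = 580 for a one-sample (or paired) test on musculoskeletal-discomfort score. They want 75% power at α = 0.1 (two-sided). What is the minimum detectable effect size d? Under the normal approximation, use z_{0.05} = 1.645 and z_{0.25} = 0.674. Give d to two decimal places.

d_min ≈ 0.10

For a single sample (or paired design) of n = 580: d_min = (z_{α/2} + z_β)/√n.
z-sum = 1.645 + 0.674 = 2.319.
d_min = 2.319 / √580 = 2.319 / 24.083 = 0.096.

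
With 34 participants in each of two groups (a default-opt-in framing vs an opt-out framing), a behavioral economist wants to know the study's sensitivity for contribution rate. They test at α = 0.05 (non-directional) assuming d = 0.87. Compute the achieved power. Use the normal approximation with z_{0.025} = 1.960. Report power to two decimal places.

power ≈ 0.95

For two equal groups, power = Φ(d·√(n/2) − z_{α/2}).
d·√(n/2) = 0.87 × √(34/2) = 0.87 × 4.123 = 3.587.
z_β = 3.587 − 1.960 = 1.627.
Power = Φ(1.627) = 0.948.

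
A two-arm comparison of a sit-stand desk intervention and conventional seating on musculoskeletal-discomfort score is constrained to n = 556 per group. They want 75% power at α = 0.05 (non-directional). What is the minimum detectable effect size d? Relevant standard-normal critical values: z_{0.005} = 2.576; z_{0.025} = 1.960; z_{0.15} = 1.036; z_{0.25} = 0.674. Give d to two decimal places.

For two independent groups of n = 556 each: d_min = (z_{α/2} + z_β)·√(2/n).
z-sum = 1.960 + 0.674 = 2.634.
d_min = 2.634 × √(2/556) = 2.634 × 0.0600 = 0.158.

d_min ≈ 0.16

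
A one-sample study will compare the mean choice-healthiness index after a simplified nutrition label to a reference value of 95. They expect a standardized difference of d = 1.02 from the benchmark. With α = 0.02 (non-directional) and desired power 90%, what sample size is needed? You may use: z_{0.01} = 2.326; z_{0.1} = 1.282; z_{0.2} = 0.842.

For a one-sample test: n = ((z_{α/2} + z_β) / d)².
z_{α/2} + z_β = 2.326 + 1.282 = 3.608.
n = (3.608 / 1.02)² = 3.537² = 12.51.
Round up.

n = 13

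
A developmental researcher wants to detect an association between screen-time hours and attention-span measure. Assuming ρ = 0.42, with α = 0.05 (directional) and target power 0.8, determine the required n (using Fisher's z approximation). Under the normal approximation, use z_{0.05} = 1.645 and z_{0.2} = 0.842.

n = 34

Fisher's z: C = ½·ln((1+r)/(1−r)) = ½·ln(2.4483) = 0.4477.
n = ((z_{α} + z_β)/C)² + 3.
(1.645 + 0.842) / 0.4477 = 2.487 / 0.4477 = 5.555.
n = 5.555² + 3 = 30.86 + 3 = 33.9.
Round up.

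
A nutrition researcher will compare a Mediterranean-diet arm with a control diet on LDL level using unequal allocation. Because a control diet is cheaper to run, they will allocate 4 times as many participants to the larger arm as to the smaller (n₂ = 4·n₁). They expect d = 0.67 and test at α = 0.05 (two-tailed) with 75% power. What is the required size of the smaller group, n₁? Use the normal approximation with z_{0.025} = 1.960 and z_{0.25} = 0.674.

With allocation ratio k = n₂/n₁ = 4, Var(x̄₁−x̄₂) = σ²(1/n₁ + 1/(k·n₁)) = σ²·(k+1)/(k·n₁).
So n₁ = (1 + 1/k)·((z_{α/2} + z_β)/d)² = 1.250 × (2.634/0.67)².
n₁ = 1.250 × 15.46 = 19.3.
Round up: n₁ = 20, giving n₂ = 4 × 20 = 80.

n₁ = 20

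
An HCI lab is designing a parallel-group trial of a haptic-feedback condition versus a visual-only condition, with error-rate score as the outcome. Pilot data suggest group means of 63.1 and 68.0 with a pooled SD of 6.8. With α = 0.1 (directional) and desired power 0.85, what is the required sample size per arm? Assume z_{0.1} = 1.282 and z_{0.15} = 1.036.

n = 21 per group

Cohen's d = |M₁ − M₂| / SD_pooled = |63.1 − 68.0| / 6.8 = 4.9 / 6.8 = 0.721.
For two independent groups with equal n: n = 2·((z_{α} + z_β) / d)².
z_{α} + z_β = 1.282 + 1.036 = 2.318.
n = 2 × (2.318 / 0.721)² = 2 × 3.215² = 2 × 10.34 = 20.7.
Round up to the next whole participant.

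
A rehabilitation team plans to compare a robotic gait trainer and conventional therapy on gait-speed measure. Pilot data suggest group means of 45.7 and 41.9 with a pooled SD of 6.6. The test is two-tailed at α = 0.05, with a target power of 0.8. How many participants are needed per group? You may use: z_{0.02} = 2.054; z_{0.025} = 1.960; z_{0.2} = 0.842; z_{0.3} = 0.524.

Cohen's d = |M₁ − M₂| / SD_pooled = |45.7 − 41.9| / 6.6 = 3.8 / 6.6 = 0.576.
For two independent groups with equal n: n = 2·((z_{α/2} + z_β) / d)².
z_{α/2} + z_β = 1.960 + 0.842 = 2.802.
n = 2 × (2.802 / 0.576)² = 2 × 4.865² = 2 × 23.66 = 47.3.
Round up to the next whole participant.

n = 48 per group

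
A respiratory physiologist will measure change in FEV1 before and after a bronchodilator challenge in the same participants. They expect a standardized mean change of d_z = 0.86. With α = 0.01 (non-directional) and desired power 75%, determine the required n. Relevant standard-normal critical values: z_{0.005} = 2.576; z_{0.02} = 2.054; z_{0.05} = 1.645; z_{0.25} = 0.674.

For a paired (one-sample on differences) test: n = ((z_{α/2} + z_β) / d)².
z_{α/2} + z_β = 2.576 + 0.674 = 3.250.
n = (3.250 / 0.86)² = 3.779² = 14.28.
Round up.

n = 15 pairs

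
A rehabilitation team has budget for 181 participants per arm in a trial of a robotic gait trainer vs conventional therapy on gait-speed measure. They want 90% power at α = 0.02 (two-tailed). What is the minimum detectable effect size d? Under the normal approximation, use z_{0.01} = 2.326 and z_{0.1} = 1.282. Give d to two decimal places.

d_min ≈ 0.38

For two independent groups of n = 181 each: d_min = (z_{α/2} + z_β)·√(2/n).
z-sum = 2.326 + 1.282 = 3.608.
d_min = 3.608 × √(2/181) = 3.608 × 0.1051 = 0.379.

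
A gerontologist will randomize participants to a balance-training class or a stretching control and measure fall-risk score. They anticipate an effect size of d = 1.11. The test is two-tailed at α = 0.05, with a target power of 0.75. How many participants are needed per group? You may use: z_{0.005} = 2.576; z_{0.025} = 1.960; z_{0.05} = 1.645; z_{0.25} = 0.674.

n = 12 per group

For two independent groups with equal n: n = 2·((z_{α/2} + z_β) / d)².
z_{α/2} + z_β = 1.960 + 0.674 = 2.634.
n = 2 × (2.634 / 1.11)² = 2 × 2.373² = 2 × 5.63 = 11.3.
Round up to the next whole participant.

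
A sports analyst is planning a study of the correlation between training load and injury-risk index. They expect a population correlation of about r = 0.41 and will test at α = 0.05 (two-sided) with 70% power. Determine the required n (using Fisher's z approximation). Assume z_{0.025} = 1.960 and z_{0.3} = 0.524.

Fisher's z: C = ½·ln((1+r)/(1−r)) = ½·ln(2.3898) = 0.4356.
n = ((z_{α/2} + z_β)/C)² + 3.
(1.960 + 0.524) / 0.4356 = 2.484 / 0.4356 = 5.702.
n = 5.702² + 3 = 32.52 + 3 = 35.5.
Round up.

n = 36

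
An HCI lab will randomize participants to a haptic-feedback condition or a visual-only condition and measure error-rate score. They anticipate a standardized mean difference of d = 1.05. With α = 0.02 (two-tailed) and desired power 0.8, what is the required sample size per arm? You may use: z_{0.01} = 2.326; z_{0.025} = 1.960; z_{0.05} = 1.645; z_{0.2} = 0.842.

n = 19 per group

For two independent groups with equal n: n = 2·((z_{α/2} + z_β) / d)².
z_{α/2} + z_β = 2.326 + 0.842 = 3.168.
n = 2 × (3.168 / 1.05)² = 2 × 3.017² = 2 × 9.10 = 18.2.
Round up to the next whole participant.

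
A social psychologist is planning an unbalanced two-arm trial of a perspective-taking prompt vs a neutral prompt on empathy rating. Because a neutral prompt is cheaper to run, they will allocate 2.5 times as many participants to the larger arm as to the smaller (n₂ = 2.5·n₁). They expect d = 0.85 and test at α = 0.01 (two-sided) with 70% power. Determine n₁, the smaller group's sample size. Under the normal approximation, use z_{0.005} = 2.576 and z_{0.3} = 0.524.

With allocation ratio k = n₂/n₁ = 2.5, Var(x̄₁−x̄₂) = σ²(1/n₁ + 1/(k·n₁)) = σ²·(k+1)/(k·n₁).
So n₁ = (1 + 1/k)·((z_{α/2} + z_β)/d)² = 1.400 × (3.100/0.85)².
n₁ = 1.400 × 13.30 = 18.6.
Round up: n₁ = 19, giving n₂ = ⌈2.5 × 19⌉ = ⌈47.5⌉ = 48.

n₁ = 19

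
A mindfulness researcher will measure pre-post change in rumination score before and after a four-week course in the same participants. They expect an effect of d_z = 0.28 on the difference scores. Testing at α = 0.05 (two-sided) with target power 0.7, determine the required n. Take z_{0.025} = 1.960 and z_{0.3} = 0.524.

For a paired (one-sample on differences) test: n = ((z_{α/2} + z_β) / d)².
z_{α/2} + z_β = 1.960 + 0.524 = 2.484.
n = (2.484 / 0.28)² = 8.871² = 78.70.
Round up.

n = 79 pairs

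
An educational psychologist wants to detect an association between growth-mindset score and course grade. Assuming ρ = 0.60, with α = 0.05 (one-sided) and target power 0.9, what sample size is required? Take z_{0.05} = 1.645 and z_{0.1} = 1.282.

n = 21

Fisher's z: C = ½·ln((1+r)/(1−r)) = ½·ln(4.0000) = 0.6931.
n = ((z_{α} + z_β)/C)² + 3.
(1.645 + 1.282) / 0.6931 = 2.927 / 0.6931 = 4.223.
n = 4.223² + 3 = 17.83 + 3 = 20.8.
Round up.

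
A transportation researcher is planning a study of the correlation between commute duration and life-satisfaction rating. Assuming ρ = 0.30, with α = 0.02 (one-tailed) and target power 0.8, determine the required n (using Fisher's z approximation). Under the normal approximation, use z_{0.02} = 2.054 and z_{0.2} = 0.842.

Fisher's z: C = ½·ln((1+r)/(1−r)) = ½·ln(1.8571) = 0.3095.
n = ((z_{α} + z_β)/C)² + 3.
(2.054 + 0.842) / 0.3095 = 2.896 / 0.3095 = 9.357.
n = 9.357² + 3 = 87.55 + 3 = 90.6.
Round up.

n = 91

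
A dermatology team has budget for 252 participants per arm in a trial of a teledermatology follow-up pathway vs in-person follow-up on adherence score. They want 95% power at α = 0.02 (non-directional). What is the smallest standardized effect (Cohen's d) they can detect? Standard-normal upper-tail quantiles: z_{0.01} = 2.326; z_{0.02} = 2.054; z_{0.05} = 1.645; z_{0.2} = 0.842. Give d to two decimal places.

For two independent groups of n = 252 each: d_min = (z_{α/2} + z_β)·√(2/n).
z-sum = 2.326 + 1.645 = 3.971.
d_min = 3.971 × √(2/252) = 3.971 × 0.0891 = 0.354.

d_min ≈ 0.35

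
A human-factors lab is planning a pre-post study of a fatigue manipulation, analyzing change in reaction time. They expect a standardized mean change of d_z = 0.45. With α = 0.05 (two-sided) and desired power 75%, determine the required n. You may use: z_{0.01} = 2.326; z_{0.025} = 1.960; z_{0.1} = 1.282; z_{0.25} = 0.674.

For a paired (one-sample on differences) test: n = ((z_{α/2} + z_β) / d)².
z_{α/2} + z_β = 1.960 + 0.674 = 2.634.
n = (2.634 / 0.45)² = 5.853² = 34.26.
Round up.

n = 35 pairs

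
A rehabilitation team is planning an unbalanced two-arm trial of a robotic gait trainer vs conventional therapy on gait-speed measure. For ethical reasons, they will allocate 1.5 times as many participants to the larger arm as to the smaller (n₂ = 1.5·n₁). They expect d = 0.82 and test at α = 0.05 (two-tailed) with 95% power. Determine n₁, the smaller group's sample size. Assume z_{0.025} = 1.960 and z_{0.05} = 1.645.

n₁ = 33

With allocation ratio k = n₂/n₁ = 1.5, Var(x̄₁−x̄₂) = σ²(1/n₁ + 1/(k·n₁)) = σ²·(k+1)/(k·n₁).
So n₁ = (1 + 1/k)·((z_{α/2} + z_β)/d)² = 1.667 × (3.605/0.82)².
n₁ = 1.667 × 19.33 = 32.2.
Round up: n₁ = 33, giving n₂ = ⌈1.5 × 33⌉ = ⌈49.5⌉ = 50.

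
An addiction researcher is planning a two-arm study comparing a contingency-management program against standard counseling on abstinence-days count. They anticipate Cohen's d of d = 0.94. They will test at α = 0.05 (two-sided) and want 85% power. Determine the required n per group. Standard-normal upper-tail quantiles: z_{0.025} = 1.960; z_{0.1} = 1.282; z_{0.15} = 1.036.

n = 21 per group

For two independent groups with equal n: n = 2·((z_{α/2} + z_β) / d)².
z_{α/2} + z_β = 1.960 + 1.036 = 2.996.
n = 2 × (2.996 / 0.94)² = 2 × 3.187² = 2 × 10.16 = 20.3.
Round up to the next whole participant.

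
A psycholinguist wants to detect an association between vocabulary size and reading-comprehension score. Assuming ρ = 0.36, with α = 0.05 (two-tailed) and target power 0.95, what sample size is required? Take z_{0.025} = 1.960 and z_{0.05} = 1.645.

Fisher's z: C = ½·ln((1+r)/(1−r)) = ½·ln(2.1250) = 0.3769.
n = ((z_{α/2} + z_β)/C)² + 3.
(1.960 + 1.645) / 0.3769 = 3.605 / 0.3769 = 9.565.
n = 9.565² + 3 = 91.49 + 3 = 94.5.
Round up.

n = 95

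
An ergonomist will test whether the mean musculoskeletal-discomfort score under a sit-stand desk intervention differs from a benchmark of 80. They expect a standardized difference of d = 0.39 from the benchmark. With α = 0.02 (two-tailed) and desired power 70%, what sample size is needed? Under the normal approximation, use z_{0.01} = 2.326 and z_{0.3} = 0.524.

For a one-sample test: n = ((z_{α/2} + z_β) / d)².
z_{α/2} + z_β = 2.326 + 0.524 = 2.850.
n = (2.850 / 0.39)² = 7.308² = 53.40.
Round up.

n = 54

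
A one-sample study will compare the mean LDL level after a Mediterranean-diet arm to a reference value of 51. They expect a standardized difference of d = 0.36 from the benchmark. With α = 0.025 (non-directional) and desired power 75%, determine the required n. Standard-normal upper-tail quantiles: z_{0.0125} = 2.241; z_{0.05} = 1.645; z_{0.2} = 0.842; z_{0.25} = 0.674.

n = 66

For a one-sample test: n = ((z_{α/2} + z_β) / d)².
z_{α/2} + z_β = 2.241 + 0.674 = 2.915.
n = (2.915 / 0.36)² = 8.097² = 65.57.
Round up.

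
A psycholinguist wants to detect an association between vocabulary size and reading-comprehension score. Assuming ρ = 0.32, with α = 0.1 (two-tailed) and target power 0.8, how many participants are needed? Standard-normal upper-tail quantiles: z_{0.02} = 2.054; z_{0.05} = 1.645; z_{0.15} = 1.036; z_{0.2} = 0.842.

n = 60

Fisher's z: C = ½·ln((1+r)/(1−r)) = ½·ln(1.9412) = 0.3316.
n = ((z_{α/2} + z_β)/C)² + 3.
(1.645 + 0.842) / 0.3316 = 2.487 / 0.3316 = 7.500.
n = 7.500² + 3 = 56.25 + 3 = 59.2.
Round up.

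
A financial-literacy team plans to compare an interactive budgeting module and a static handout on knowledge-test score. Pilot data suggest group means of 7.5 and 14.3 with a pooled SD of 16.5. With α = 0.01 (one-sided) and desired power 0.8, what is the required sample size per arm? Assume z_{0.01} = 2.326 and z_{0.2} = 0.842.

Cohen's d = |M₁ − M₂| / SD_pooled = |7.5 − 14.3| / 16.5 = 6.8 / 16.5 = 0.412.
For two independent groups with equal n: n = 2·((z_{α} + z_β) / d)².
z_{α} + z_β = 2.326 + 0.842 = 3.168.
n = 2 × (3.168 / 0.412)² = 2 × 7.689² = 2 × 59.13 = 118.3.
Round up to the next whole participant.

n = 119 per group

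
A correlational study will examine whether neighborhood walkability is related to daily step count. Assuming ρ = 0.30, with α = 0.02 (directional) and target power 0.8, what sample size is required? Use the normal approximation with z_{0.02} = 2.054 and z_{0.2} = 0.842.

n = 91

Fisher's z: C = ½·ln((1+r)/(1−r)) = ½·ln(1.8571) = 0.3095.
n = ((z_{α} + z_β)/C)² + 3.
(2.054 + 0.842) / 0.3095 = 2.896 / 0.3095 = 9.357.
n = 9.357² + 3 = 87.55 + 3 = 90.6.
Round up.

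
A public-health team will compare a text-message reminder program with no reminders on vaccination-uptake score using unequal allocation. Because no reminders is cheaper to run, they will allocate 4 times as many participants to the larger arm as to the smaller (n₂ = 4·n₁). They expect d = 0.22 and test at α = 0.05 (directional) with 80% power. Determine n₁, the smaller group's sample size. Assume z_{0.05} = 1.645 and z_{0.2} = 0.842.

n₁ = 160

With allocation ratio k = n₂/n₁ = 4, Var(x̄₁−x̄₂) = σ²(1/n₁ + 1/(k·n₁)) = σ²·(k+1)/(k·n₁).
So n₁ = (1 + 1/k)·((z_{α} + z_β)/d)² = 1.250 × (2.487/0.22)².
n₁ = 1.250 × 127.79 = 159.7.
Round up: n₁ = 160, giving n₂ = 4 × 160 = 640.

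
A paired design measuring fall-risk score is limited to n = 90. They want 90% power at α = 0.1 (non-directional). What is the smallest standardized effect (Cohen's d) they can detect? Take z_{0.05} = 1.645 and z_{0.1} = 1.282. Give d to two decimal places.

d_min ≈ 0.31

For a single sample (or paired design) of n = 90: d_min = (z_{α/2} + z_β)/√n.
z-sum = 1.645 + 1.282 = 2.927.
d_min = 2.927 / √90 = 2.927 / 9.487 = 0.309.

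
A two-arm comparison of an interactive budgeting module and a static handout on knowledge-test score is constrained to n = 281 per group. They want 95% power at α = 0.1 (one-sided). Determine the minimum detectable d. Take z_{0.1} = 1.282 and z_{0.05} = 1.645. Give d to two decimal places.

d_min ≈ 0.25

For two independent groups of n = 281 each: d_min = (z_{α} + z_β)·√(2/n).
z-sum = 1.282 + 1.645 = 2.927.
d_min = 2.927 × √(2/281) = 2.927 × 0.0844 = 0.247.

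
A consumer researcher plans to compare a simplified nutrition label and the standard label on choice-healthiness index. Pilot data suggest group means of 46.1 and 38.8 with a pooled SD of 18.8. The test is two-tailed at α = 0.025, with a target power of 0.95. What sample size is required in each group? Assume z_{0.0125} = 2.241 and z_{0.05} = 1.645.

Cohen's d = |M₁ − M₂| / SD_pooled = |46.1 − 38.8| / 18.8 = 7.3 / 18.8 = 0.388.
For two independent groups with equal n: n = 2·((z_{α/2} + z_β) / d)².
z_{α/2} + z_β = 2.241 + 1.645 = 3.886.
n = 2 × (3.886 / 0.388)² = 2 × 10.015² = 2 × 100.31 = 200.6.
Round up to the next whole participant.

n = 201 per group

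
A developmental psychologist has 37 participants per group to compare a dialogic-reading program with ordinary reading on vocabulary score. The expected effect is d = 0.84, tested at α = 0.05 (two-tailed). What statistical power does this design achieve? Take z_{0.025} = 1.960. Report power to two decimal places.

For two equal groups, power = Φ(d·√(n/2) − z_{α/2}).
d·√(n/2) = 0.84 × √(37/2) = 0.84 × 4.301 = 3.613.
z_β = 3.613 − 1.960 = 1.653.
Power = Φ(1.653) = 0.951.

power ≈ 0.95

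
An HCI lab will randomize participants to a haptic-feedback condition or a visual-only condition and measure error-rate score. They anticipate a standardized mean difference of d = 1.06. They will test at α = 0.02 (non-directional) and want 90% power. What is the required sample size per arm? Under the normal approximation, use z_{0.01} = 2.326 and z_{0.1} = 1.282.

For two independent groups with equal n: n = 2·((z_{α/2} + z_β) / d)².
z_{α/2} + z_β = 2.326 + 1.282 = 3.608.
n = 2 × (3.608 / 1.06)² = 2 × 3.404² = 2 × 11.59 = 23.2.
Round up to the next whole participant.

n = 24 per group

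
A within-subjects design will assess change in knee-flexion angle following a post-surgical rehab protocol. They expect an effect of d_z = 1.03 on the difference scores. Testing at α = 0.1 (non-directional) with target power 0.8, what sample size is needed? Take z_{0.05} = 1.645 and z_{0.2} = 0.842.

For a paired (one-sample on differences) test: n = ((z_{α/2} + z_β) / d)².
z_{α/2} + z_β = 1.645 + 0.842 = 2.487.
n = (2.487 / 1.03)² = 2.415² = 5.83.
Round up.

n = 6 pairs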